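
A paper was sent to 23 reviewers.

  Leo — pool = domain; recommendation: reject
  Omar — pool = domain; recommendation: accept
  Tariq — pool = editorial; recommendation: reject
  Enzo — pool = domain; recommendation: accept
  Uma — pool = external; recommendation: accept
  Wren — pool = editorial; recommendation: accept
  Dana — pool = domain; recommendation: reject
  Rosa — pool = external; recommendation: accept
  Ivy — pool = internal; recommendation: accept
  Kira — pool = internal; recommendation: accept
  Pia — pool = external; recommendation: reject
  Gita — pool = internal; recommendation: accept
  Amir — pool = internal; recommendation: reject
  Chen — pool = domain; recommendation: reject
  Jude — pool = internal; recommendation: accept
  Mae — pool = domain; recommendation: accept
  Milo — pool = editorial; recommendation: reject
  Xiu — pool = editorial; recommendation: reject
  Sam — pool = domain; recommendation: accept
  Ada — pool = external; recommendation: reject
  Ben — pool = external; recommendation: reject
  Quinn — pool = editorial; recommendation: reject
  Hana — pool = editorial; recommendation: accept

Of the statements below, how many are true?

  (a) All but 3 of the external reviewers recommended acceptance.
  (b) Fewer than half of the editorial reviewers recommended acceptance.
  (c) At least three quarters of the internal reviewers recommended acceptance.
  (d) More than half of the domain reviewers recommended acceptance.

(a) external: |A| = 5, |A ∩ B| = 2; needs |A ∖ B| = 3 — true.
(b) editorial: |A| = 6, |A ∩ B| = 2; needs |A ∩ B| < |A ∖ B| — true.
(c) internal: |A| = 5, |A ∩ B| = 4; needs |A ∩ B| / |A| ≥ 3/4 — true.
(d) domain: |A| = 7, |A ∩ B| = 4; needs |A ∩ B| > |A ∖ B| — true.

4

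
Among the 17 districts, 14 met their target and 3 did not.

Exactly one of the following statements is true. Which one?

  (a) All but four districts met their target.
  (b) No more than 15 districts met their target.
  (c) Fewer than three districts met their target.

|A| = 17, |A ∩ B| = 14, |A ∖ B| = 3.
(a) requires |A ∖ B| = 4: false.
(b) requires |A ∩ B| ≤ 15: true.
(c) requires |A ∩ B| < 3: false.

(b)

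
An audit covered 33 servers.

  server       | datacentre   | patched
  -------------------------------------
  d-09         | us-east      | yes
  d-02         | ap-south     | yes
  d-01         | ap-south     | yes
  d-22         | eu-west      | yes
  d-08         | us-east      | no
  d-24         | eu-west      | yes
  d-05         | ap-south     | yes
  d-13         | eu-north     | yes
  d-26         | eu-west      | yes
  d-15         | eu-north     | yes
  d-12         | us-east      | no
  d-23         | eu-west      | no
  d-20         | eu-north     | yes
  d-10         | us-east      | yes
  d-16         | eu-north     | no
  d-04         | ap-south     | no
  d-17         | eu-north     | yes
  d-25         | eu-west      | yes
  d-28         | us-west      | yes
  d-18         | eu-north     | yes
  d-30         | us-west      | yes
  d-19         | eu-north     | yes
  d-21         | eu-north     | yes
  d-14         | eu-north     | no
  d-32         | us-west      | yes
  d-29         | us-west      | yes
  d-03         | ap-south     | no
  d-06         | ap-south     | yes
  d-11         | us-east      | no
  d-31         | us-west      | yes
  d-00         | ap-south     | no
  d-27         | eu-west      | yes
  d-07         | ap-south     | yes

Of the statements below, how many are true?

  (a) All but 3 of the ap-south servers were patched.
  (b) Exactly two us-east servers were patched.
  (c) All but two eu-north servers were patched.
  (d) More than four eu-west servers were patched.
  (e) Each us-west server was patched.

(a) ap-south: |A| = 8, |A ∩ B| = 5; needs |A ∖ B| = 3 — true.
(b) us-east: |A| = 5, |A ∩ B| = 2; needs |A ∩ B| = 2 — true.
(c) eu-north: |A| = 9, |A ∩ B| = 7; needs |A ∖ B| = 2 — true.
(d) eu-west: |A| = 6, |A ∩ B| = 5; needs |A ∩ B| > 4 — true.
(e) us-west: |A| = 5, |A ∩ B| = 5; needs A ⊆ B, i.e. every element of A is in B (|A ∖ B| = 0) — true.

5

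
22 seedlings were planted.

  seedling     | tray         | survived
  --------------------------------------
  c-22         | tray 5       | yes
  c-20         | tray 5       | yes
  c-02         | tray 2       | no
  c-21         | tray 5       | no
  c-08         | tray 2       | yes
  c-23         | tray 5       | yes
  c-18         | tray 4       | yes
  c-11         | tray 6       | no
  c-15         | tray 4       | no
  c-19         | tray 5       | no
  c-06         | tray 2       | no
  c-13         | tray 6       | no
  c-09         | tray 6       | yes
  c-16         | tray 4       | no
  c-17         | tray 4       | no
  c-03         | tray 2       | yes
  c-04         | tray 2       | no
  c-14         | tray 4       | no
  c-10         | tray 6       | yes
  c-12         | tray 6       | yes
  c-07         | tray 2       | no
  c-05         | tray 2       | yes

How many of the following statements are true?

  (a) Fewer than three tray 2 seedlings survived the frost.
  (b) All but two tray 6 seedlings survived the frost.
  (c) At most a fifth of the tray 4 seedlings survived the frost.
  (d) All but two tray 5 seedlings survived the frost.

3

(a) tray 2: |A| = 7, |A ∩ B| = 3; needs |A ∩ B| < 3 — false.
(b) tray 6: |A| = 5, |A ∩ B| = 3; needs |A ∖ B| = 2 — true.
(c) tray 4: |A| = 5, |A ∩ B| = 1; needs |A ∩ B| / |A| ≤ 1/5 — true.
(d) tray 5: |A| = 5, |A ∩ B| = 3; needs |A ∖ B| = 2 — true.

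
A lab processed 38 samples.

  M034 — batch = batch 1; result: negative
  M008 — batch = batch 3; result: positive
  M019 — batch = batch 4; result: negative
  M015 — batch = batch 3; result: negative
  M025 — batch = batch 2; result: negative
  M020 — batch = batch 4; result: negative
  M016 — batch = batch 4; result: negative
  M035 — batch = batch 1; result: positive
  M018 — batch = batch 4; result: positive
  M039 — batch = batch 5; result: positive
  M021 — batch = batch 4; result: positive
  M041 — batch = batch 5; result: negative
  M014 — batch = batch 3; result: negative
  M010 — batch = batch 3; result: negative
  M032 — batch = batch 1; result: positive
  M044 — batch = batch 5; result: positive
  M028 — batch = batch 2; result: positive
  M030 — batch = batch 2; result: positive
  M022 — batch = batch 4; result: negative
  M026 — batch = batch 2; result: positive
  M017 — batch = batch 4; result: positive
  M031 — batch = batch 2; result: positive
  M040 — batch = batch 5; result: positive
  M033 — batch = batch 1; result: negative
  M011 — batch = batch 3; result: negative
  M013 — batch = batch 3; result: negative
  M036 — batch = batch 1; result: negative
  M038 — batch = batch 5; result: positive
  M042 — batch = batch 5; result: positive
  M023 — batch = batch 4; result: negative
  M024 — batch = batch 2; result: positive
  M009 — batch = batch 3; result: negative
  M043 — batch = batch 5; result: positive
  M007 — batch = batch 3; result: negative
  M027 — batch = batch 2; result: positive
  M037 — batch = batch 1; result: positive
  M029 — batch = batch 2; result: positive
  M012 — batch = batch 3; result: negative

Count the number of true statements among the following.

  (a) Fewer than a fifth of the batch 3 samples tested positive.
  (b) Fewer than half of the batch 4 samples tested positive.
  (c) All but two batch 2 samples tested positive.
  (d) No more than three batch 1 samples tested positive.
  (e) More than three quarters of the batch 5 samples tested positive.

4

(a) batch 3: |A| = 9, |A ∩ B| = 1; needs |A ∩ B| / |A| < 1/5 — true.
(b) batch 4: |A| = 8, |A ∩ B| = 3; needs |A ∩ B| < |A ∖ B| — true.
(c) batch 2: |A| = 8, |A ∩ B| = 7; needs |A ∖ B| = 2 — false.
(d) batch 1: |A| = 6, |A ∩ B| = 3; needs |A ∩ B| ≤ 3 — true.
(e) batch 5: |A| = 7, |A ∩ B| = 6; needs |A ∩ B| / |A| > 3/4 — true.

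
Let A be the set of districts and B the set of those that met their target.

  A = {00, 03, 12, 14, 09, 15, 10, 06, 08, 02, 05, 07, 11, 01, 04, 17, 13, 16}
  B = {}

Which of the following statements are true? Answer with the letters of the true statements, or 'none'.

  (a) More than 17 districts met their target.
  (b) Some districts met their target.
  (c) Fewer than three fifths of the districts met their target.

|A| = 18, |A ∩ B| = 0, |A ∖ B| = 18.
(a) |A ∩ B| > 17: fails.
(b) A ∩ B ≠ ∅ (|A ∩ B| ≥ 1): fails.
(c) |A ∩ B| / |A| < 3/5: holds.

(c)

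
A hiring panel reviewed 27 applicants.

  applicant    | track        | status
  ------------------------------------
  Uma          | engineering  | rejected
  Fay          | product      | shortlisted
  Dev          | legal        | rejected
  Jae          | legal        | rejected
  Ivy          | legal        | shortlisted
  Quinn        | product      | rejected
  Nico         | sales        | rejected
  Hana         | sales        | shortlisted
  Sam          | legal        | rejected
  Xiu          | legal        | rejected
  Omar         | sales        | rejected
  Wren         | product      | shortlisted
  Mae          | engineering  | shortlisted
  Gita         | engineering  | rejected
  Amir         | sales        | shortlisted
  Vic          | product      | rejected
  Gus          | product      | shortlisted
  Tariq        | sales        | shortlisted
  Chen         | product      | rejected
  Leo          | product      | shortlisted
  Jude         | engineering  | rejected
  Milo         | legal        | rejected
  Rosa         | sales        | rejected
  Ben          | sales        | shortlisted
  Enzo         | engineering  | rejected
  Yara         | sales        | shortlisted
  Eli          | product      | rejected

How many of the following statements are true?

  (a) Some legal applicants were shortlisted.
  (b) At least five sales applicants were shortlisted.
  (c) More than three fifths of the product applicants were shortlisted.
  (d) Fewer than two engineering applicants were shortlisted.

3

(a) legal: |A| = 6, |A ∩ B| = 1; needs A ∩ B ≠ ∅ (|A ∩ B| ≥ 1) — true.
(b) sales: |A| = 8, |A ∩ B| = 5; needs |A ∩ B| ≥ 5 — true.
(c) product: |A| = 8, |A ∩ B| = 4; needs |A ∩ B| / |A| > 3/5 — false.
(d) engineering: |A| = 5, |A ∩ B| = 1; needs |A ∩ B| < 2 — true.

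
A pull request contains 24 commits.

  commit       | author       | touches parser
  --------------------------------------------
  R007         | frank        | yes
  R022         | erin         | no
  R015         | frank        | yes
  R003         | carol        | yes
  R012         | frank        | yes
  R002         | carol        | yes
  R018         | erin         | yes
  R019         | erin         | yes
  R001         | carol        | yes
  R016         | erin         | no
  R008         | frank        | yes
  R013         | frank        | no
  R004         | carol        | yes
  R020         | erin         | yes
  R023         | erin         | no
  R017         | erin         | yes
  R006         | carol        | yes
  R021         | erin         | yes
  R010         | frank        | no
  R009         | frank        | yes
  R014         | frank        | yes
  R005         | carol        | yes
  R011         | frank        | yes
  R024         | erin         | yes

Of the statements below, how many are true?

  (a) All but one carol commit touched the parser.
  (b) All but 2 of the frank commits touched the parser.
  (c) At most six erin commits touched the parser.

2

(a) carol: |A| = 6, |A ∩ B| = 6; needs |A ∖ B| = 1 — false.
(b) frank: |A| = 9, |A ∩ B| = 7; needs |A ∖ B| = 2 — true.
(c) erin: |A| = 9, |A ∩ B| = 6; needs |A ∩ B| ≤ 6 — true.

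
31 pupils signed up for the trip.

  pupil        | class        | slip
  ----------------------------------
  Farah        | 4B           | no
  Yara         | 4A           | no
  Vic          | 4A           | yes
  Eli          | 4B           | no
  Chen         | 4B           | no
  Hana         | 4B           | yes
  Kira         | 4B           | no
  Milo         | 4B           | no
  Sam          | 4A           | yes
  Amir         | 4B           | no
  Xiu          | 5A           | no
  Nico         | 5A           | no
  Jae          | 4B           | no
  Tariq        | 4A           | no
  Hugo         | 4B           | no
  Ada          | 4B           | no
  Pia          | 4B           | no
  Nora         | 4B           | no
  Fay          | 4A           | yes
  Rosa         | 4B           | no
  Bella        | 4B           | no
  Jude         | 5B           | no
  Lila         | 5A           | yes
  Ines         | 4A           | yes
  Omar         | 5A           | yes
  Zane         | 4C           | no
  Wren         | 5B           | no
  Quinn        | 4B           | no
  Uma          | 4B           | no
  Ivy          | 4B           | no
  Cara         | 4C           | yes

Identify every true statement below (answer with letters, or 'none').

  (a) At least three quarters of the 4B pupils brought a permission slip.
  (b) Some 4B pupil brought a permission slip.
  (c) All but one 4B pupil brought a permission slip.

(b)

|A| = 17, |A ∩ B| = 1, |A ∖ B| = 16.
(a) |A ∩ B| / |A| ≥ 3/4: fails.
(b) A ∩ B ≠ ∅ (|A ∩ B| ≥ 1): holds.
(c) |A ∖ B| = 1: fails.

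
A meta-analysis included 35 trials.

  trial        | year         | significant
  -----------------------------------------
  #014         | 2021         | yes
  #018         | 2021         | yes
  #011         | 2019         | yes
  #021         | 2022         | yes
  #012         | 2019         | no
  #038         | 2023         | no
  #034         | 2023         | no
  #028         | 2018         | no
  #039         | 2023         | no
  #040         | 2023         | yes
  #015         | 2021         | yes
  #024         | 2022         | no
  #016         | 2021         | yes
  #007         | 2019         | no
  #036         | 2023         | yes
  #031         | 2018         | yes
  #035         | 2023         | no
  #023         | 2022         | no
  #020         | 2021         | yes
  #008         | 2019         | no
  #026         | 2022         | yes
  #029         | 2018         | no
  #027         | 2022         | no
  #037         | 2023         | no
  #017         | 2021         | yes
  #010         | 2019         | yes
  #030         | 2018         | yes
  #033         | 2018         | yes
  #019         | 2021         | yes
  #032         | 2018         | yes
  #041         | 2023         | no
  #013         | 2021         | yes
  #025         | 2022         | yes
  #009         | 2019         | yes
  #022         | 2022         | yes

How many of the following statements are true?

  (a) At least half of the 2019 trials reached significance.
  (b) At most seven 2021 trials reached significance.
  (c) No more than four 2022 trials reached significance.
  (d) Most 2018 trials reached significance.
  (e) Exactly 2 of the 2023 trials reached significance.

(a) 2019: |A| = 6, |A ∩ B| = 3; needs |A ∩ B| ≥ |A ∖ B| — true.
(b) 2021: |A| = 8, |A ∩ B| = 8; needs |A ∩ B| ≤ 7 — false.
(c) 2022: |A| = 7, |A ∩ B| = 4; needs |A ∩ B| ≤ 4 — true.
(d) 2018: |A| = 6, |A ∩ B| = 4; needs |A ∩ B| > |A ∖ B| — true.
(e) 2023: |A| = 8, |A ∩ B| = 2; needs |A ∩ B| = 2 — true.

4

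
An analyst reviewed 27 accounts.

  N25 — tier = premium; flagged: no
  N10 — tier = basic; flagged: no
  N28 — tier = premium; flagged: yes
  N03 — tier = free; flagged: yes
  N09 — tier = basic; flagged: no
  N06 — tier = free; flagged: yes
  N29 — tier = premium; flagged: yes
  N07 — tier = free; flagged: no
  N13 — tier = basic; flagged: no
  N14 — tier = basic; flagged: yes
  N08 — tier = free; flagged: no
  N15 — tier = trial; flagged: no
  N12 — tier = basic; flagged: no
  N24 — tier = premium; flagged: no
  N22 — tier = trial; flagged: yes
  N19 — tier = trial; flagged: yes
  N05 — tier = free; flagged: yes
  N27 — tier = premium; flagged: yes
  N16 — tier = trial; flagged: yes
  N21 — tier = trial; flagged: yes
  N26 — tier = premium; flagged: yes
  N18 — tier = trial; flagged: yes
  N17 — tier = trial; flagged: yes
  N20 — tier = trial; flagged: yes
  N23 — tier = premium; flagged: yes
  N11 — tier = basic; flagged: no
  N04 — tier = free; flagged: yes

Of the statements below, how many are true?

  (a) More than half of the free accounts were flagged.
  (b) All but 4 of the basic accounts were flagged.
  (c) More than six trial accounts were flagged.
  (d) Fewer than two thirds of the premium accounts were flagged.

2

(a) free: |A| = 6, |A ∩ B| = 4; needs |A ∩ B| > |A ∖ B| — true.
(b) basic: |A| = 6, |A ∩ B| = 1; needs |A ∖ B| = 4 — false.
(c) trial: |A| = 8, |A ∩ B| = 7; needs |A ∩ B| > 6 — true.
(d) premium: |A| = 7, |A ∩ B| = 5; needs |A ∩ B| / |A| < 2/3 — false.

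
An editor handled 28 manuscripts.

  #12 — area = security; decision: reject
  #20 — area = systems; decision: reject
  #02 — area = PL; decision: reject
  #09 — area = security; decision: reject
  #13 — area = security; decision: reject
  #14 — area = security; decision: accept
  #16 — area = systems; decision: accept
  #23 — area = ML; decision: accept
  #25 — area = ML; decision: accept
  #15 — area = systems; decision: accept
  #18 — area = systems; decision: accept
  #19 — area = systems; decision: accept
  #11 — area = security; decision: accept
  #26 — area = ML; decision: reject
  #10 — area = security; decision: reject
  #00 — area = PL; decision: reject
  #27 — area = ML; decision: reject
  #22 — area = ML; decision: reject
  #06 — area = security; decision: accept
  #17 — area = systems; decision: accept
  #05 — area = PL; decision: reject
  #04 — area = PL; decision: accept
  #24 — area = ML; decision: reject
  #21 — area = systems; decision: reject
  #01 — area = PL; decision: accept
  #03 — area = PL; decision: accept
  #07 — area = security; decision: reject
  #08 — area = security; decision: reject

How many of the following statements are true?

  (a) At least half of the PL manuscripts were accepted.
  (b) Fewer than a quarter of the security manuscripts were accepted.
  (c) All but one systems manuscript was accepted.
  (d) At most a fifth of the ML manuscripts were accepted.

1

(a) PL: |A| = 6, |A ∩ B| = 3; needs |A ∩ B| ≥ |A ∖ B| — true.
(b) security: |A| = 9, |A ∩ B| = 3; needs |A ∩ B| / |A| < 1/4 — false.
(c) systems: |A| = 7, |A ∩ B| = 5; needs |A ∖ B| = 1 — false.
(d) ML: |A| = 6, |A ∩ B| = 2; needs |A ∩ B| / |A| ≤ 1/5 — false.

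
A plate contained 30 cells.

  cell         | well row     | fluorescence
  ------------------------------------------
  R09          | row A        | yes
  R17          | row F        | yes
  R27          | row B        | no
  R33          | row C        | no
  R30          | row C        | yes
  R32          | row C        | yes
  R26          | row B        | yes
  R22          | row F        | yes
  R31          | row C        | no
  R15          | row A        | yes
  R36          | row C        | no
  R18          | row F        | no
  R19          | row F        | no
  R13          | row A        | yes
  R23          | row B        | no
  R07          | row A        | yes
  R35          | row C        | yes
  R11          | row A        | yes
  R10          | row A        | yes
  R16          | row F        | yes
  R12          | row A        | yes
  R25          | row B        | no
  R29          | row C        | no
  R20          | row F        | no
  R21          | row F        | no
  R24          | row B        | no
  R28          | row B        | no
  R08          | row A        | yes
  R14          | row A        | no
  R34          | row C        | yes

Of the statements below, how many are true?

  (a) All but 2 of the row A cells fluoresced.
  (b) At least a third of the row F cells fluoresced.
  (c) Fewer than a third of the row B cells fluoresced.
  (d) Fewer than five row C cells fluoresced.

3

(a) row A: |A| = 9, |A ∩ B| = 8; needs |A ∖ B| = 2 — false.
(b) row F: |A| = 7, |A ∩ B| = 3; needs |A ∩ B| / |A| ≥ 1/3 — true.
(c) row B: |A| = 6, |A ∩ B| = 1; needs |A ∩ B| / |A| < 1/3 — true.
(d) row C: |A| = 8, |A ∩ B| = 4; needs |A ∩ B| < 5 — true.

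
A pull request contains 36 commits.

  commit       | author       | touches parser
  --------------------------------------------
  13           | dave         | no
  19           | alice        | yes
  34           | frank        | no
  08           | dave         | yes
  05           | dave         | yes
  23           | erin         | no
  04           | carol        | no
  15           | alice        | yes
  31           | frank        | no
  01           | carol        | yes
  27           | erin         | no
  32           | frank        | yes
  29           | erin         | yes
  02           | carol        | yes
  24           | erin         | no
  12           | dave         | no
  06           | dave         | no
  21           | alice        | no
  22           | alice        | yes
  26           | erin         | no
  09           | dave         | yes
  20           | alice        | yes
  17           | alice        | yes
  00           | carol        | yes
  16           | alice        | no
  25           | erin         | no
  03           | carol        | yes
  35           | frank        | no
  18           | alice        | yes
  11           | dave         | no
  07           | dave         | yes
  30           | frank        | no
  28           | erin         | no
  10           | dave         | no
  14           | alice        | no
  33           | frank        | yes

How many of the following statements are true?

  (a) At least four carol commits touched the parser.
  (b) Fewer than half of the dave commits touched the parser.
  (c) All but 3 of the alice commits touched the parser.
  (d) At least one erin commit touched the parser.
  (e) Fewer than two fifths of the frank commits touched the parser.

5

(a) carol: |A| = 5, |A ∩ B| = 4; needs |A ∩ B| ≥ 4 — true.
(b) dave: |A| = 9, |A ∩ B| = 4; needs |A ∩ B| < |A ∖ B| — true.
(c) alice: |A| = 9, |A ∩ B| = 6; needs |A ∖ B| = 3 — true.
(d) erin: |A| = 7, |A ∩ B| = 1; needs A ∩ B ≠ ∅ (|A ∩ B| ≥ 1) — true.
(e) frank: |A| = 6, |A ∩ B| = 2; needs |A ∩ B| / |A| < 2/5 — true.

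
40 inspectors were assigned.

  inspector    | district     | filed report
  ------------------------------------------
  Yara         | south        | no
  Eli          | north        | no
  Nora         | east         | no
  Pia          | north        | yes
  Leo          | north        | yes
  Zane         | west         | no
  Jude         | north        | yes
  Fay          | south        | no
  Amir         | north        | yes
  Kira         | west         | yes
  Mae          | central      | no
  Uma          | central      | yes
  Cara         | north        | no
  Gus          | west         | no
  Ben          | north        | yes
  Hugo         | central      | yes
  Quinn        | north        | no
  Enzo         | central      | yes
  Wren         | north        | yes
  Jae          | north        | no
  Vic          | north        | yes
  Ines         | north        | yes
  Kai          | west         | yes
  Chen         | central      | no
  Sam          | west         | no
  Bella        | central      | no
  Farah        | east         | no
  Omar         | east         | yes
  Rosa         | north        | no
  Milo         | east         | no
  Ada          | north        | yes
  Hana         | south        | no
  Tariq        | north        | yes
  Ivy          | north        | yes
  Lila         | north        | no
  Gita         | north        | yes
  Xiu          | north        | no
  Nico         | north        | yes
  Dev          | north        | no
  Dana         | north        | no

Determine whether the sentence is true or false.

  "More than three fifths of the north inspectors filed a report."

False

The determiner here denotes the relation: |A ∩ B| / |A| > 3/5.
|A| = 22, |A ∩ B| = 13, |A ∖ B| = 9.
|A ∩ B|/|A| = 13/22, so the statement is false.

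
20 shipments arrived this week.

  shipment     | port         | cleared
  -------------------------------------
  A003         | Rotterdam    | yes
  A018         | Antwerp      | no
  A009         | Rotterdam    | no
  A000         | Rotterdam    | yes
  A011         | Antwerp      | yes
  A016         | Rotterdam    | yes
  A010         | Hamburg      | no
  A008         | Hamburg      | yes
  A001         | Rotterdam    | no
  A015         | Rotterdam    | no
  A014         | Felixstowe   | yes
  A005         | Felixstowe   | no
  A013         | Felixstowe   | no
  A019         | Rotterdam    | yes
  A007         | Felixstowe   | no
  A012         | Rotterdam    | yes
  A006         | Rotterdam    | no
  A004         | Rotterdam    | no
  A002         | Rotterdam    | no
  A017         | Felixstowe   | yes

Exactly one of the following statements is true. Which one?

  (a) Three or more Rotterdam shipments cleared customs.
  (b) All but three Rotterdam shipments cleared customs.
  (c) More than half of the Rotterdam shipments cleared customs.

|A| = 11, |A ∩ B| = 5, |A ∖ B| = 6.
(a) requires |A ∩ B| ≥ 3: true.
(b) requires |A ∖ B| = 3: false.
(c) requires |A ∩ B| > |A ∖ B|: false.

(a)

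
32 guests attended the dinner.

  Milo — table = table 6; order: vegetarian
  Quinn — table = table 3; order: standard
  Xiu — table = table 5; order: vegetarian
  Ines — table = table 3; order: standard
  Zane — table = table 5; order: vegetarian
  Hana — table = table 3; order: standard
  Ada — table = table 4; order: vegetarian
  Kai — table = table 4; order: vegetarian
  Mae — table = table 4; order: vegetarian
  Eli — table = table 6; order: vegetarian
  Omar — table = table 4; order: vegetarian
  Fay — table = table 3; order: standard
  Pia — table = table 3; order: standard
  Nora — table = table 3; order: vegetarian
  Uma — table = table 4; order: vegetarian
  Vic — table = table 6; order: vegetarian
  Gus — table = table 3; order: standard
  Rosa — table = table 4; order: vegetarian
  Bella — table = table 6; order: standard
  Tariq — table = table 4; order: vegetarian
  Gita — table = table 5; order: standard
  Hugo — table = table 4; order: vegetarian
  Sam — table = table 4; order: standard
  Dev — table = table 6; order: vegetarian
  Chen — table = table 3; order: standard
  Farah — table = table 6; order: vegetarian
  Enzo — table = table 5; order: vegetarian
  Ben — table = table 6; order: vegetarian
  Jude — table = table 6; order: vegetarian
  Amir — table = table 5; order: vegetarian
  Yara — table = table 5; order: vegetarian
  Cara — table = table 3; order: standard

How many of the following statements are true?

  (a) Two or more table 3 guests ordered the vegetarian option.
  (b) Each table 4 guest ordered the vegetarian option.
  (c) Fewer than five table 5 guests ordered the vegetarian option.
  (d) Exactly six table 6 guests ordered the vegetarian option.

(a) table 3: |A| = 9, |A ∩ B| = 1; needs |A ∩ B| ≥ 2 — false.
(b) table 4: |A| = 9, |A ∩ B| = 8; needs A ⊆ B, i.e. every element of A is in B (|A ∖ B| = 0) — false.
(c) table 5: |A| = 6, |A ∩ B| = 5; needs |A ∩ B| < 5 — false.
(d) table 6: |A| = 8, |A ∩ B| = 7; needs |A ∩ B| = 6 — false.

0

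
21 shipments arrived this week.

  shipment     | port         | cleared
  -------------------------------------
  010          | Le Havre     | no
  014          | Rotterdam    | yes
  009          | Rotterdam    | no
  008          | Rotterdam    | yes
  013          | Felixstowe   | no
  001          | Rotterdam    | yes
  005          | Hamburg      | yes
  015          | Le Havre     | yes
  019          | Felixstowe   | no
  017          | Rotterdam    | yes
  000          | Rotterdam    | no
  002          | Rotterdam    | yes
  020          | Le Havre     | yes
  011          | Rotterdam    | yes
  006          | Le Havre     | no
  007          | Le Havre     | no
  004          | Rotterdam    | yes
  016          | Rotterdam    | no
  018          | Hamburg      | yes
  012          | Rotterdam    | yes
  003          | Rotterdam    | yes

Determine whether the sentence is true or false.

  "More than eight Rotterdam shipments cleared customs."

The determiner here denotes the relation: |A ∩ B| > 8.
A (the restrictor) = {014, 009, 008, 001, 017, 000, 002, 011, 004, 016, 012, 003}, |A| = 12.
A ∩ B = {014, 008, 001, 017, 002, 011, 004, 012, 003}, so |A ∩ B| = 9.
|A ∩ B| = 9, so the statement is true.

True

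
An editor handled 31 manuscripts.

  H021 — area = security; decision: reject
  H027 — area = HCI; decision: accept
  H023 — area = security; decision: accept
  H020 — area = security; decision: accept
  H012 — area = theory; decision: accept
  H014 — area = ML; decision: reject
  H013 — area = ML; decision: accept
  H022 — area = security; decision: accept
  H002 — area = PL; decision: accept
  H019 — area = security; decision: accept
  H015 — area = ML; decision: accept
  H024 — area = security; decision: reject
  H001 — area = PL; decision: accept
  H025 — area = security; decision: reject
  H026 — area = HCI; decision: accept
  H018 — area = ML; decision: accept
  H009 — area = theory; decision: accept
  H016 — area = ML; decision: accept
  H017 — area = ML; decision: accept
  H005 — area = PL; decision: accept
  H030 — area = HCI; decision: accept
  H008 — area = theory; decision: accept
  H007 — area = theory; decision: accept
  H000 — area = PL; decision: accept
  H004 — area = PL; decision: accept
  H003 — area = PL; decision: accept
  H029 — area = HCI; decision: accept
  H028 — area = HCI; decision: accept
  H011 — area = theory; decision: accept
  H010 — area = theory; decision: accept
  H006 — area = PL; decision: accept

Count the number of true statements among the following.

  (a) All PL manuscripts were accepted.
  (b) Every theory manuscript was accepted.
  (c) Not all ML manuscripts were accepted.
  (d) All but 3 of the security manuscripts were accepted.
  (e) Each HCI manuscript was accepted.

5

(a) PL: |A| = 7, |A ∩ B| = 7; needs A ⊆ B, i.e. every element of A is in B (|A ∖ B| = 0) — true.
(b) theory: |A| = 6, |A ∩ B| = 6; needs A ⊆ B, i.e. every element of A is in B (|A ∖ B| = 0) — true.
(c) ML: |A| = 6, |A ∩ B| = 5; needs A ⊄ B (|A ∖ B| ≥ 1) — true.
(d) security: |A| = 7, |A ∩ B| = 4; needs |A ∖ B| = 3 — true.
(e) HCI: |A| = 5, |A ∩ B| = 5; needs A ⊆ B, i.e. every element of A is in B (|A ∖ B| = 0) — true.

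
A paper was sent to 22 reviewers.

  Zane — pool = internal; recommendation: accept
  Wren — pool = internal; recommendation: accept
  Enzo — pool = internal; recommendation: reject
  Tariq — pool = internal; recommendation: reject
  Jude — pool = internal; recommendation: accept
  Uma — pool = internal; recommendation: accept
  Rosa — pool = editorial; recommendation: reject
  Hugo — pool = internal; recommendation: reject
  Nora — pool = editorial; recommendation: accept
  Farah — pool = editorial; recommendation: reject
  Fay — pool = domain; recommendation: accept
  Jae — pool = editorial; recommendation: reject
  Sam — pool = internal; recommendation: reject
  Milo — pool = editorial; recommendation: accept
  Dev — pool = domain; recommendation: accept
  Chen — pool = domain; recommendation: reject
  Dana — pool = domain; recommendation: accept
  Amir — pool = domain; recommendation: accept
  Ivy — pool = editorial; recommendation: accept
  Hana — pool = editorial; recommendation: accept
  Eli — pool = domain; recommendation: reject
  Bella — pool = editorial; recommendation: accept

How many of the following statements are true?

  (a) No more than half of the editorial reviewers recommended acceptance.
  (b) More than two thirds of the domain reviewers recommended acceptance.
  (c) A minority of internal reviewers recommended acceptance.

0

(a) editorial: |A| = 8, |A ∩ B| = 5; needs |A ∩ B| ≤ |A ∖ B| — false.
(b) domain: |A| = 6, |A ∩ B| = 4; needs |A ∩ B| / |A| > 2/3 — false.
(c) internal: |A| = 8, |A ∩ B| = 4; needs |A ∩ B| < |A ∖ B| — false.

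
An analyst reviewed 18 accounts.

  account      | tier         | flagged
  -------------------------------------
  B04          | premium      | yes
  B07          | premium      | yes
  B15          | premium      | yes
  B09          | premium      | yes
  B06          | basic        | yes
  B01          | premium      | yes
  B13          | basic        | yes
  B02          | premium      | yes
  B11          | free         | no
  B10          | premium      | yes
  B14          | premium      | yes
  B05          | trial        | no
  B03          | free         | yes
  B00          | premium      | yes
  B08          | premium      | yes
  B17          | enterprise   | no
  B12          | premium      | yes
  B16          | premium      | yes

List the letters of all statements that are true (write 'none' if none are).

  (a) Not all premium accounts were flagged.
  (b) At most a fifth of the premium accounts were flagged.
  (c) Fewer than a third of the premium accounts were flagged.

|A| = 12, |A ∩ B| = 12, |A ∖ B| = 0.
(a) A ⊄ B (|A ∖ B| ≥ 1): fails.
(b) |A ∩ B| / |A| ≤ 1/5: fails.
(c) |A ∩ B| / |A| < 1/3: fails.

none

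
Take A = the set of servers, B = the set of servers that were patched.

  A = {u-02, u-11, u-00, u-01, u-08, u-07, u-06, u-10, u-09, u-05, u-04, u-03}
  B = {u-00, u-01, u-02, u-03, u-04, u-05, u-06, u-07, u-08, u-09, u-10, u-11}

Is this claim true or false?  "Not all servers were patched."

Truth condition: A ⊄ B (|A ∖ B| ≥ 1).
A (the restrictor) = {u-02, u-11, u-00, u-01, u-08, u-07, u-06, u-10, u-09, u-05, u-04, u-03}, |A| = 12.
A ∖ B = {}, so |A ∖ B| = 0.
So the statement is false.

False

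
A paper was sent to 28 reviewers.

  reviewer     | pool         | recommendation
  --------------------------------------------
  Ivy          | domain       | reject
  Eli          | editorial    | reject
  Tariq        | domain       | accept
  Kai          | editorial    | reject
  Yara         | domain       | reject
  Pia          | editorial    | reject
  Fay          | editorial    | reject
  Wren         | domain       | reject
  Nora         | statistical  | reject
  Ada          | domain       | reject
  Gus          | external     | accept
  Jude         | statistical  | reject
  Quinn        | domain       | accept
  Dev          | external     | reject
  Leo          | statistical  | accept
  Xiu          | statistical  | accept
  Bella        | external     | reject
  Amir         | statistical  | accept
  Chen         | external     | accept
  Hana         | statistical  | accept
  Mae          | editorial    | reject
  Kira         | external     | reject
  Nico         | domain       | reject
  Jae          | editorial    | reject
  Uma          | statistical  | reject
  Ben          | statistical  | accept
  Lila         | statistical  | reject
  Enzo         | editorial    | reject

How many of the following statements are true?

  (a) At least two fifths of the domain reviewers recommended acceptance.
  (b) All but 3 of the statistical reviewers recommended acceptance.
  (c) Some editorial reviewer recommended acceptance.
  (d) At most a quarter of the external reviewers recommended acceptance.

0

(a) domain: |A| = 7, |A ∩ B| = 2; needs |A ∩ B| / |A| ≥ 2/5 — false.
(b) statistical: |A| = 9, |A ∩ B| = 5; needs |A ∖ B| = 3 — false.
(c) editorial: |A| = 7, |A ∩ B| = 0; needs A ∩ B ≠ ∅ (|A ∩ B| ≥ 1) — false.
(d) external: |A| = 5, |A ∩ B| = 2; needs |A ∩ B| / |A| ≤ 1/4 — false.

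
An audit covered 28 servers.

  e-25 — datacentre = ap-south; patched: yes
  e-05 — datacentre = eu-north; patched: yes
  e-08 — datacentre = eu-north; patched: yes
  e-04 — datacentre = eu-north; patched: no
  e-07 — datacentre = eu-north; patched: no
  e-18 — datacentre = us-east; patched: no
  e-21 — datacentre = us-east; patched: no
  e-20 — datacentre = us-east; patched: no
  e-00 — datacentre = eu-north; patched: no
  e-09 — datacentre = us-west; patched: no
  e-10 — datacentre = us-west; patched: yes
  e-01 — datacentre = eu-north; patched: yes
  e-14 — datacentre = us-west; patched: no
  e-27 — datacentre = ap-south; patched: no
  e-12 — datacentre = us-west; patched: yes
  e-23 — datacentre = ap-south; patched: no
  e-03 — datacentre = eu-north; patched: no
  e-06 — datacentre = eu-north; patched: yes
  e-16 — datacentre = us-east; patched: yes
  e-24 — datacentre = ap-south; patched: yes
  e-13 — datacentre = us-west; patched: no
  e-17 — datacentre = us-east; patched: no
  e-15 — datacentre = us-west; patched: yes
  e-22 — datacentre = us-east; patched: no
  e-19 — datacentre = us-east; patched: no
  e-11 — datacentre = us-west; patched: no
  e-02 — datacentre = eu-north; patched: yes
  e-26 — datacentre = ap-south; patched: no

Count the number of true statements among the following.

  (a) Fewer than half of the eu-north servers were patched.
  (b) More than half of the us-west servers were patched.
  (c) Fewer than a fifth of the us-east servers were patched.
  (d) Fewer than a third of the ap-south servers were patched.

1

(a) eu-north: |A| = 9, |A ∩ B| = 5; needs |A ∩ B| < |A ∖ B| — false.
(b) us-west: |A| = 7, |A ∩ B| = 3; needs |A ∩ B| > |A ∖ B| — false.
(c) us-east: |A| = 7, |A ∩ B| = 1; needs |A ∩ B| / |A| < 1/5 — true.
(d) ap-south: |A| = 5, |A ∩ B| = 2; needs |A ∩ B| / |A| < 1/3 — false.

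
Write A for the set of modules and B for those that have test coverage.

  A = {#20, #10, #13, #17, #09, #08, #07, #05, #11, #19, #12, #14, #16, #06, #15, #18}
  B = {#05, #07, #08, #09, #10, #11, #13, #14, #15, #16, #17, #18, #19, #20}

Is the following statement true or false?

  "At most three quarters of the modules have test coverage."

False

Truth condition: |A ∩ B| / |A| ≤ 3/4.
|A| = 16, |A ∩ B| = 14, |A ∖ B| = 2.
|A ∩ B|/|A| = 14/16, so the statement is false.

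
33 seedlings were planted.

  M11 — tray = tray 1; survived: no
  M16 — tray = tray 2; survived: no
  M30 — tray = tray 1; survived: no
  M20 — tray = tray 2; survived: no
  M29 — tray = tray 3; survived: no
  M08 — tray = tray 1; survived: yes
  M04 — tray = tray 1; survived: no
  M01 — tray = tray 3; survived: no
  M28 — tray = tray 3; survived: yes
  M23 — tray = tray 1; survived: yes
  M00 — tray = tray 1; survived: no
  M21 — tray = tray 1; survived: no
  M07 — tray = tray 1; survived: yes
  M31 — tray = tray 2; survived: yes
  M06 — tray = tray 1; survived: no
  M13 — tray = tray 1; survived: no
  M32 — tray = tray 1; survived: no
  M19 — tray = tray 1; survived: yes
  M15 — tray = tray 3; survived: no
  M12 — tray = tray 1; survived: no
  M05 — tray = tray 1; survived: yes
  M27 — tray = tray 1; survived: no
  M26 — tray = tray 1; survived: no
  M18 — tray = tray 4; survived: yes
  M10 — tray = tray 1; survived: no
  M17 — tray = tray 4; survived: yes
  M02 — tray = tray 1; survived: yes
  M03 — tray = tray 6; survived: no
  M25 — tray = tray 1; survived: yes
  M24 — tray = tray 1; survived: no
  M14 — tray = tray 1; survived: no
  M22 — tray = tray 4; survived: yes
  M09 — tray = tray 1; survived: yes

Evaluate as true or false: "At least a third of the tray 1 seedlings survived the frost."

True

Truth condition: |A ∩ B| / |A| ≥ 1/3.
|A| = 22, |A ∩ B| = 8, |A ∖ B| = 14.
|A ∩ B|/|A| = 8/22, so the statement is true.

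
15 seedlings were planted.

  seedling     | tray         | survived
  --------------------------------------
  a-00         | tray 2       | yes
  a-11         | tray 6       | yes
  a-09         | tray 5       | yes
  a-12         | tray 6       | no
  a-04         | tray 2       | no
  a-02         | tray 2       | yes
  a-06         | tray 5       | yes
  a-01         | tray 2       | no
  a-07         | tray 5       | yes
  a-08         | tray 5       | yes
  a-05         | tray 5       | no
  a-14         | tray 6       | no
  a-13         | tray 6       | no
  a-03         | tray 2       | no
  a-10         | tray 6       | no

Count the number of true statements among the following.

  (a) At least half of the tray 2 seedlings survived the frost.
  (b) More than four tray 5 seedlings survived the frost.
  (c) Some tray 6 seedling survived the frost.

1

(a) tray 2: |A| = 5, |A ∩ B| = 2; needs |A ∩ B| ≥ |A ∖ B| — false.
(b) tray 5: |A| = 5, |A ∩ B| = 4; needs |A ∩ B| > 4 — false.
(c) tray 6: |A| = 5, |A ∩ B| = 1; needs A ∩ B ≠ ∅ (|A ∩ B| ≥ 1) — true.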